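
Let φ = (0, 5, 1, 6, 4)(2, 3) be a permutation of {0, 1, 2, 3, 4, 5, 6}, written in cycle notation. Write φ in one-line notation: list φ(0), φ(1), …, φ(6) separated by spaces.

5 6 3 2 0 1 4

Reading each image from the cycles: 0→5, 1→6, 2→3, 3→2, 4→0, 5→1, 6→4.
So the one-line form is 5 6 3 2 0 1 4.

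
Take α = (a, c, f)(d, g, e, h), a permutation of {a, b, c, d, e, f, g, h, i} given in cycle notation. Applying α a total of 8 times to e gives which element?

e lies in the 4-cycle (d, g, e, h).
On a 4-cycle, α^4 is the identity, so α^8 = α^0 there (8 ≡ 0 mod 4).
So α^8(e) = e.

e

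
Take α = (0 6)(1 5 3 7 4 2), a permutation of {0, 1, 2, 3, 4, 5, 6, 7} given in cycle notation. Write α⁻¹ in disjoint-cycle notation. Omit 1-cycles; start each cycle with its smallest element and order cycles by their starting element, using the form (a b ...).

Inverting a permutation written in cycle notation just reverses the order within every cycle.
After reversing and putting each cycle's least element first, α⁻¹ = (0 6)(1 2 4 7 3 5).

(0 6)(1 2 4 7 3 5)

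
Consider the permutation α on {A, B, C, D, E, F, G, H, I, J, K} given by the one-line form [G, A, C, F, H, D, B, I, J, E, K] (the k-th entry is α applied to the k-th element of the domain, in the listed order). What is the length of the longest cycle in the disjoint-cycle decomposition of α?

4

Decomposing into disjoint cycles gives (A, G, B)(D, F)(E, H, I, J); the longest has length 4.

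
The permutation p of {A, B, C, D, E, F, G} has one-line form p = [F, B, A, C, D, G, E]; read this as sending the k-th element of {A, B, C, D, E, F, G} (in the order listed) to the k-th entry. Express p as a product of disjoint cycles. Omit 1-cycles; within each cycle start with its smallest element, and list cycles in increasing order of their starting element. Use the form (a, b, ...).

(A, F, G, E, D, C)

From A: A → F → G → E → D → C → A, closing the cycle (A, F, G, E, D, C).
Continuing from each remaining unvisited element yields (A, F, G, E, D, C).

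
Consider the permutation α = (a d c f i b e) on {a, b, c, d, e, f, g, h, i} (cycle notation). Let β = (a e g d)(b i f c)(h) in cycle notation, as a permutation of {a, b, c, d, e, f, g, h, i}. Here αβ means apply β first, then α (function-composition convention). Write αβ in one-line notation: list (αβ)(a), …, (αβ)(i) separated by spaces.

a b e d g f c h i

Chase each element through β then α: a → e → a; b → i → b; c → b → e; d → a → d; e → g → g; f → c → f; g → d → c; h → h → h; i → f → i.
So αβ in one-line form is a b e d g f c h i.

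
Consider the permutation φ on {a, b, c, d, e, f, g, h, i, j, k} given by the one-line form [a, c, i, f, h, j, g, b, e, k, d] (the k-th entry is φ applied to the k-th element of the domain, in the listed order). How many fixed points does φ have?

2

The fixed points (elements with φ(x) = x) are {a, g}, so there are 2.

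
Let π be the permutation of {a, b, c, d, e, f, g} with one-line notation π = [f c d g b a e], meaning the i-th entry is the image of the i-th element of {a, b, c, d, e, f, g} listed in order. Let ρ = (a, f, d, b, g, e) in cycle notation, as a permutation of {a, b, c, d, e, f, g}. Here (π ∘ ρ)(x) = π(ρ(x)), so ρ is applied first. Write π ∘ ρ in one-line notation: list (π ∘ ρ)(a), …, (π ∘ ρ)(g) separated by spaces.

(π ∘ ρ)(x) = π(ρ(x)). Computing each image: π(ρ(a)) = π(f) = a, π(ρ(b)) = π(g) = e, π(ρ(c)) = π(c) = d, π(ρ(d)) = π(b) = c, π(ρ(e)) = π(a) = f, π(ρ(f)) = π(d) = g, π(ρ(g)) = π(e) = b.
Hence π ∘ ρ = [a e d c f g b].

a e d c f g b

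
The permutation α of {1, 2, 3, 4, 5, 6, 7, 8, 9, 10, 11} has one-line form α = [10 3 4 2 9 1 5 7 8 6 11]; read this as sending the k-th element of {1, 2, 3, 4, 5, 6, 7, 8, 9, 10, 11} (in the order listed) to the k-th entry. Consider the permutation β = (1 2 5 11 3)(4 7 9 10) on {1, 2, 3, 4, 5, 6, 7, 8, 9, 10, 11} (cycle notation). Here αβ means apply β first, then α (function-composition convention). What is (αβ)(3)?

β(3) = 1, then α(1) = 10; composing gives (αβ)(3) = 10.

10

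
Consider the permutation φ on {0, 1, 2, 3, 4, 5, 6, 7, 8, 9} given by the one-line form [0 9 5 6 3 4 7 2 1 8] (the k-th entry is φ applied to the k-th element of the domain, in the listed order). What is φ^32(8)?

9

Tracing 8 → 1 → … returns to 8 after 3 steps, so 8 lies in a 3-cycle (1, 9, 8).
Since the cycle has length 3, φ^32 acts on it the same as φ^2 (32 mod 3 = 2).
Advancing 2 steps from 8: 8 → 1 → 9.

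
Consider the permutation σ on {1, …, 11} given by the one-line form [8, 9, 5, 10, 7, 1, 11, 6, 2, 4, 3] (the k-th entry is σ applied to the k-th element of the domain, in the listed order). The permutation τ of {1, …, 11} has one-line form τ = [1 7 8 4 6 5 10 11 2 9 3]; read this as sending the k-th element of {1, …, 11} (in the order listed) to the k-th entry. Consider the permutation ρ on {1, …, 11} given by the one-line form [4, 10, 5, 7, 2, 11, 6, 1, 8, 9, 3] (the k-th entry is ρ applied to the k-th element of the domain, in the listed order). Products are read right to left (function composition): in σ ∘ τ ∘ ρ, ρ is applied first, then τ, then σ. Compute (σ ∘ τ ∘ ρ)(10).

9

Chase 10: ρ(10) = 9; τ(9) = 2; σ(2) = 9. Hence (σ ∘ τ ∘ ρ)(10) = 9.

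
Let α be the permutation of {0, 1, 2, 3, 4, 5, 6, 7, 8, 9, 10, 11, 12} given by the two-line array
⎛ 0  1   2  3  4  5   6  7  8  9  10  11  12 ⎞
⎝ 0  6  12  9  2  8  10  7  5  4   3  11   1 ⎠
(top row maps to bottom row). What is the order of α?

8

Writing α as disjoint cycles, the cycle lengths are 8, 2, 1, 1, 1.
The order is lcm(8, 2) = 8.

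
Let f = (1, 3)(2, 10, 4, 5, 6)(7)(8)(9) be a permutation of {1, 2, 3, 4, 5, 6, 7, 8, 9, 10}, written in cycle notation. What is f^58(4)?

2

4 lies in the 5-cycle (2, 10, 4, 5, 6).
Powers repeat with period 5 on this cycle, and 58 mod 5 = 3, so f^58(4) = f^3(4).
Advancing 3 steps from 4: 4 → 5 → 6 → 2.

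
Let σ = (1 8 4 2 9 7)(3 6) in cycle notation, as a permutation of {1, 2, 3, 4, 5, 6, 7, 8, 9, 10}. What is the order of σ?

The disjoint cycles have lengths 6, 2, 1, 1.
The order of σ is the least common multiple of its cycle lengths: lcm(6, 2) = 6.

6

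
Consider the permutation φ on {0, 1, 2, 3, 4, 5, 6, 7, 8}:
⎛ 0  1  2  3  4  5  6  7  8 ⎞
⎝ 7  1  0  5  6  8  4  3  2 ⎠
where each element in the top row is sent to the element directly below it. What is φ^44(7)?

5

Tracing 7 → 3 → … returns to 7 after 6 steps, so 7 lies in a 6-cycle (0 7 3 5 8 2).
Powers repeat with period 6 on this cycle, and 44 mod 6 = 2, so φ^44(7) = φ^2(7).
Stepping 2 places around the cycle: 7 → 3 → 5.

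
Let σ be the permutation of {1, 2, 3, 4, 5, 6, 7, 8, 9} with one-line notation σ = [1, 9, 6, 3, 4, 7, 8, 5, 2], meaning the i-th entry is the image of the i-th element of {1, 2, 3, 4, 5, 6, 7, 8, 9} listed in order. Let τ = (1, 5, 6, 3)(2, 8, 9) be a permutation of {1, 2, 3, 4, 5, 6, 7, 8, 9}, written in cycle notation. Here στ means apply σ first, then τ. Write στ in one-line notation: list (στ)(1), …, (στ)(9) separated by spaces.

For each element, apply σ then τ: 1 → 1 → 5; 2 → 9 → 2; 3 → 6 → 3; 4 → 3 → 1; 5 → 4 → 4; 6 → 7 → 7; 7 → 8 → 9; 8 → 5 → 6; 9 → 2 → 8.
Collecting the images, στ = [5 2 3 1 4 7 9 6 8].

5 2 3 1 4 7 9 6 8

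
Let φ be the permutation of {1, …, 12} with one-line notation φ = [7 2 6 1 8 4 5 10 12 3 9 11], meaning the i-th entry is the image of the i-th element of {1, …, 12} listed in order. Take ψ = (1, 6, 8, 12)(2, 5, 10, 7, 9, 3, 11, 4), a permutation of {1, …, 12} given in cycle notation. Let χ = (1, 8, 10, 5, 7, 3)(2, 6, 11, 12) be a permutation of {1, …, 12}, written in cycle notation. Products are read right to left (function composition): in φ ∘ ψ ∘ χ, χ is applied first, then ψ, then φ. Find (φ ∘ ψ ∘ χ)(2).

Chase 2: χ(2) = 6; ψ(6) = 8; φ(8) = 10. Hence (φ ∘ ψ ∘ χ)(2) = 10.

10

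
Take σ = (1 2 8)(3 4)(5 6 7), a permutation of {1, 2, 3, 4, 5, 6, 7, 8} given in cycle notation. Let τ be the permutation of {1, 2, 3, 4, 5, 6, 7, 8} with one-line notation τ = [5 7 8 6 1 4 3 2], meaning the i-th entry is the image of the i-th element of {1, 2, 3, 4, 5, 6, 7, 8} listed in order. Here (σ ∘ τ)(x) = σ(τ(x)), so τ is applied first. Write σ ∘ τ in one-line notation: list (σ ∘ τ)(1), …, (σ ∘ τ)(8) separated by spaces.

For each element, apply τ then σ: 1 → 5 → 6; 2 → 7 → 5; 3 → 8 → 1; 4 → 6 → 7; 5 → 1 → 2; 6 → 4 → 3; 7 → 3 → 4; 8 → 2 → 8.
So σ ∘ τ in one-line form is 6 5 1 7 2 3 4 8.

6 5 1 7 2 3 4 8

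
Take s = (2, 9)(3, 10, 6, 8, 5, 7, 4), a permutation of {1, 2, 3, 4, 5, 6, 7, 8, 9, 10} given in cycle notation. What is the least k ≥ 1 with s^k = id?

14

The disjoint cycles have lengths 7, 2, 1.
Since disjoint cycles commute, ord(s) = lcm(7, 2) = 14.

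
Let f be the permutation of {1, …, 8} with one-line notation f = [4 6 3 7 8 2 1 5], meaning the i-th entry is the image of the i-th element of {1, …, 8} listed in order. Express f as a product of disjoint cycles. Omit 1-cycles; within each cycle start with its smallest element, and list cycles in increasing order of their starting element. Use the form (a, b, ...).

Start at 1 and follow images: 1 → 4 → 7 → 1, giving the cycle (1, 4, 7).
Continuing from each remaining unvisited element yields (1, 4, 7)(2, 6)(5, 8).

(1, 4, 7)(2, 6)(5, 8)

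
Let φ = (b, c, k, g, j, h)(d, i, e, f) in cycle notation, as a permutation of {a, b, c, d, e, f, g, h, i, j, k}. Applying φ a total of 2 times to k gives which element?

k lies in the 6-cycle (b, c, k, g, j, h).
Stepping 2 places around the cycle: k → g → j.

j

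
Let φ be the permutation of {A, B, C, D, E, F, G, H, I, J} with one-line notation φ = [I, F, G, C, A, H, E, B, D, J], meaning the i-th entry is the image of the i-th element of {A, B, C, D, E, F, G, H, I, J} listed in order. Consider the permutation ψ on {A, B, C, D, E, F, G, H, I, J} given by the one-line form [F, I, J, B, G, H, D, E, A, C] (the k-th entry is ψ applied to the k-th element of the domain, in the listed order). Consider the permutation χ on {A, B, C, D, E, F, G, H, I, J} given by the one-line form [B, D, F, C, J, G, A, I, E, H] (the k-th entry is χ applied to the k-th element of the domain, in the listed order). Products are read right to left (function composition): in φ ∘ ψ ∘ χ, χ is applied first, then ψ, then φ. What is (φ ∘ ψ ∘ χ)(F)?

(φ ∘ ψ ∘ χ)(F) = φ(ψ(χ(F))). χ(F) = G, then ψ(G) = D, then φ(D) = C, so the result is C.

C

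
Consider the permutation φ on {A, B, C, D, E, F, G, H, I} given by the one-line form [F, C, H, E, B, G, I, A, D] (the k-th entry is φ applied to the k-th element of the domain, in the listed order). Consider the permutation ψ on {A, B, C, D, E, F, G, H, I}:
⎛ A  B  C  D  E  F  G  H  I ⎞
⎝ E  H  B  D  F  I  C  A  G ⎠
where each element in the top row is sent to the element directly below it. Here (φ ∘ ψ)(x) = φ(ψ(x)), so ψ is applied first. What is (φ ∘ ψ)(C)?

First apply ψ: ψ(C) = B, then φ(B) = C. Thus (φ ∘ ψ)(C) = C.

C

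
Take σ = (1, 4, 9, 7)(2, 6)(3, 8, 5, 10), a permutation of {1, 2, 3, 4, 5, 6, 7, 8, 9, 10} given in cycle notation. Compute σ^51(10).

5

10 lies in the 4-cycle (3, 8, 5, 10).
Since the cycle has length 4, σ^51 acts on it the same as σ^3 (51 mod 4 = 3).
Stepping 3 places around the cycle: 10 → 3 → 8 → 5.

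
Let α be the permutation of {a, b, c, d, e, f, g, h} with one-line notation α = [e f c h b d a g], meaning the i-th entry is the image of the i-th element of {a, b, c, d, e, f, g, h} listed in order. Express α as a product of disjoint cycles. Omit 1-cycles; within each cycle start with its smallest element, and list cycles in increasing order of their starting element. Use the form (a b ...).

From a: a → e → b → f → d → h → g → a, closing the cycle (a e b f d h g).
Continuing from each remaining unvisited element yields (a e b f d h g).

(a e b f d h g)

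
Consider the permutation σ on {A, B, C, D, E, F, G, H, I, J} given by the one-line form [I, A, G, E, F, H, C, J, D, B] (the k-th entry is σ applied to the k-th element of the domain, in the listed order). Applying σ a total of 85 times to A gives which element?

Tracing A → I → … returns to A after 8 steps, so A lies in an 8-cycle (A I D E F H J B).
Since the cycle has length 8, σ^85 acts on it the same as σ^5 (85 mod 8 = 5).
Stepping 5 places around the cycle: A → I → D → E → F → H.

H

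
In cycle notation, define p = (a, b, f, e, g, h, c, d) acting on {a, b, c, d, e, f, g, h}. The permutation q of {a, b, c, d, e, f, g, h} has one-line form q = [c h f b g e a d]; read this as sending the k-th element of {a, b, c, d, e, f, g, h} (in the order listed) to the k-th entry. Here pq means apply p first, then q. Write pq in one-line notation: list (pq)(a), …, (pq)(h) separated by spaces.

h e b c a g d f

(pq)(x) = q(p(x)). Computing each image: q(p(a)) = q(b) = h, q(p(b)) = q(f) = e, q(p(c)) = q(d) = b, q(p(d)) = q(a) = c, q(p(e)) = q(g) = a, q(p(f)) = q(e) = g, q(p(g)) = q(h) = d, q(p(h)) = q(c) = f.
Hence pq = [h e b c a g d f].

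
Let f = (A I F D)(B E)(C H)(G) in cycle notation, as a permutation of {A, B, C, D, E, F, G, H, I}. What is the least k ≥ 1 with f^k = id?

The disjoint cycles have lengths 4, 2, 2, 1.
The order of f is the least common multiple of its cycle lengths: lcm(4, 2, 2) = 4.

4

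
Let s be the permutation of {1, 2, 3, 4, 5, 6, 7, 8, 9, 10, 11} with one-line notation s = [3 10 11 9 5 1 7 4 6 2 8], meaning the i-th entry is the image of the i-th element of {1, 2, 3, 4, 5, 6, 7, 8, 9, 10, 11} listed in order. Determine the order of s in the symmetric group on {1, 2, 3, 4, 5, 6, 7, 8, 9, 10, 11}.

14

Writing s as disjoint cycles, the cycle lengths are 7, 2, 1, 1.
The order is lcm(7, 2) = 14.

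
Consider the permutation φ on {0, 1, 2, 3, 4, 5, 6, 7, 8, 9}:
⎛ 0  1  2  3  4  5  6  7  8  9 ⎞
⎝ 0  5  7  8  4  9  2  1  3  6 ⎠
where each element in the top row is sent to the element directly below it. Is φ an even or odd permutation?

even

In disjoint-cycle form the cycle lengths are 6, 2, 1, 1.
A cycle is odd iff its length is even; φ has 2 even-length cycles, so sgn(φ) = (−1)^2 and φ is even.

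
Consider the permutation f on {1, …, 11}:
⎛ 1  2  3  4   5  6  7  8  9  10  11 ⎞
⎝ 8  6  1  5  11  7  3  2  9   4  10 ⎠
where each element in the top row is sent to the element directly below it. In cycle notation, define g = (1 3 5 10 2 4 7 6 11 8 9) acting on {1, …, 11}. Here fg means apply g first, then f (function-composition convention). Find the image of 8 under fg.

g(8) = 9, then f(9) = 9; composing gives (fg)(8) = 9.

9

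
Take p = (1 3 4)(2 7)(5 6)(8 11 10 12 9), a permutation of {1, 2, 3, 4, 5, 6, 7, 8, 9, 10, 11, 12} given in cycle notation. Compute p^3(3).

3

3 lies in the 3-cycle (1 3 4).
On a 3-cycle, p^3 is the identity, so p^3 = p^0 there (3 ≡ 0 mod 3).
So p^3(3) = 3.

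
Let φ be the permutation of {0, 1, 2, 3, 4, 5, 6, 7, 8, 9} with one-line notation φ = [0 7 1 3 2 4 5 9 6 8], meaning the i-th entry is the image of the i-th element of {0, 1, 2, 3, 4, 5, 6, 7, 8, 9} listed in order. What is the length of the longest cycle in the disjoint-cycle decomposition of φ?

8

Decomposing into disjoint cycles gives (1 7 9 8 6 5 4 2); the longest has length 8.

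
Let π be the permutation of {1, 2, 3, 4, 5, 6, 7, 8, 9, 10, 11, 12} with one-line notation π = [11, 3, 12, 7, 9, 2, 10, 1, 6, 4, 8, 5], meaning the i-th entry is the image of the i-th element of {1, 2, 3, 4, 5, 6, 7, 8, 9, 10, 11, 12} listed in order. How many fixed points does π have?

No element satisfies π(x) = x, so there are 0 fixed points.

0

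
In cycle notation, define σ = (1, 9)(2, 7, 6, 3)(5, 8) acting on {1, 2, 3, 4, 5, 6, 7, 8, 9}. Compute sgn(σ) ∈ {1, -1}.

The cycle lengths are 4, 2, 2, 1.
A cycle is odd iff its length is even; σ has 3 even-length cycles, so sgn(σ) = (−1)^3 and σ is odd.

-1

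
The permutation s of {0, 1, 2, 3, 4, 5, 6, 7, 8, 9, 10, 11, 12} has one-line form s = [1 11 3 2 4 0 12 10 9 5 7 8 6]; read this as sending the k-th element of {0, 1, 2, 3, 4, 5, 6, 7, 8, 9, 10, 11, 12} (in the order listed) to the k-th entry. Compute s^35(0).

Tracing 0 → 1 → … returns to 0 after 6 steps, so 0 lies in a 6-cycle (0 1 11 8 9 5).
Since the cycle has length 6, s^35 acts on it the same as s^5 (35 mod 6 = 5).
Stepping 5 places around the cycle: 0 → 1 → 11 → 8 → 9 → 5.

5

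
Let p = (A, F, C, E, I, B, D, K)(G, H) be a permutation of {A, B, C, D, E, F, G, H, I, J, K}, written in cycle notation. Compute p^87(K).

D

K lies in the 8-cycle (A, F, C, E, I, B, D, K).
Powers repeat with period 8 on this cycle, and 87 mod 8 = 7, so p^87(K) = p^7(K).
Advancing 7 steps from K: K → A → F → C → E → I → B → D.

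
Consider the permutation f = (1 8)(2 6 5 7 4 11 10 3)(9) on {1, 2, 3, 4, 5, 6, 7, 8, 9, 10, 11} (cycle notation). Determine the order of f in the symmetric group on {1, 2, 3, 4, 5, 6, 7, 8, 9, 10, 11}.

The disjoint cycles have lengths 8, 2, 1.
The order is lcm(8, 2) = 8.

8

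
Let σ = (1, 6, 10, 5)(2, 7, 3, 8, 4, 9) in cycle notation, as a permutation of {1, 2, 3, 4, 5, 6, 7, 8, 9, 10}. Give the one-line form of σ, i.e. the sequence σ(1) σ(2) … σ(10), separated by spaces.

6 7 8 9 1 10 3 4 2 5

Reading each image from the cycles: 1→6, 2→7, 3→8, 4→9, 5→1, 6→10, 7→3, 8→4, 9→2, 10→5.
Listing these in domain order gives 6 7 8 9 1 10 3 4 2 5.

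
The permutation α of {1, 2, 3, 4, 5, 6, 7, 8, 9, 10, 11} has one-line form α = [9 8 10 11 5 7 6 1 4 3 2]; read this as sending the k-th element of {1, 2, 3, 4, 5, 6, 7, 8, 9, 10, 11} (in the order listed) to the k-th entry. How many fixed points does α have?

1

The fixed points (elements with α(x) = x) are {5}, so there is 1.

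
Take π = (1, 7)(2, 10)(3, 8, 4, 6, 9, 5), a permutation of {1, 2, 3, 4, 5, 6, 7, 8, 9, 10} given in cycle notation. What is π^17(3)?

5

3 lies in the 6-cycle (3, 8, 4, 6, 9, 5).
On a 6-cycle, π^6 is the identity, so π^17 = π^5 there (17 ≡ 5 mod 6).
Stepping 5 places around the cycle: 3 → 8 → 4 → 6 → 9 → 5.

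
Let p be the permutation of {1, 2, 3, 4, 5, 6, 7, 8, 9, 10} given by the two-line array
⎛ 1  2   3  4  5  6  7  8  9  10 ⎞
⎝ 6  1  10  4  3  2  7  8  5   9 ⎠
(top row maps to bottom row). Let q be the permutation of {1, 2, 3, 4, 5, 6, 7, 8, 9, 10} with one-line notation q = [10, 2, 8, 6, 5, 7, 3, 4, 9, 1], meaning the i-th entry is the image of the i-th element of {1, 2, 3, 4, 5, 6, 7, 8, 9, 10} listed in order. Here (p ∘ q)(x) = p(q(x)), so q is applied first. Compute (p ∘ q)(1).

(p ∘ q)(1) = p(q(1)). q(1) = 10, then p(10) = 9. So (p ∘ q)(1) = 9.

9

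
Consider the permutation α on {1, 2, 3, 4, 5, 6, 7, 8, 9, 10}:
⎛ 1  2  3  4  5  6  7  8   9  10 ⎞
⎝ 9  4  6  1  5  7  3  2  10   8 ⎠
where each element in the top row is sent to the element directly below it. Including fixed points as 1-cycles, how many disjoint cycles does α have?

3

The cycle decomposition is (1, 9, 10, 8, 2, 4)(3, 6, 7)(5), which has 3 cycles (counting 1-cycles).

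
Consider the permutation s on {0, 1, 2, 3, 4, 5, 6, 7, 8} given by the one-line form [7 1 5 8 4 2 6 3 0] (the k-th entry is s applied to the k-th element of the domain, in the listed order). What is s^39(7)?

Tracing 7 → 3 → … returns to 7 after 4 steps, so 7 lies in a 4-cycle (0, 7, 3, 8).
Since the cycle has length 4, s^39 acts on it the same as s^3 (39 mod 4 = 3).
Stepping 3 places around the cycle: 7 → 3 → 8 → 0.

0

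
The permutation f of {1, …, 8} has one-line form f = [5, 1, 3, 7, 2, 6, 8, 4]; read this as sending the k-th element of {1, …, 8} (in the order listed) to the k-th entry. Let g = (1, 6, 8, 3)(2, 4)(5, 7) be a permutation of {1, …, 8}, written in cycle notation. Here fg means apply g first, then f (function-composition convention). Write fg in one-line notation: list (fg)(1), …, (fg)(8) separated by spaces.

6 7 5 1 8 4 2 3

(fg)(x) = f(g(x)). Computing each image: f(g(1)) = f(6) = 6, f(g(2)) = f(4) = 7, f(g(3)) = f(1) = 5, f(g(4)) = f(2) = 1, f(g(5)) = f(7) = 8, f(g(6)) = f(8) = 4, f(g(7)) = f(5) = 2, f(g(8)) = f(3) = 3.
Hence fg = [6 7 5 1 8 4 2 3].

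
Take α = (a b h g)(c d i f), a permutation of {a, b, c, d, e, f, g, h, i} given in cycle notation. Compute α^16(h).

h lies in the 4-cycle (a b h g).
Since the cycle has length 4, α^16 acts on it the same as α^0 (16 mod 4 = 0).
So α^16(h) = h.

h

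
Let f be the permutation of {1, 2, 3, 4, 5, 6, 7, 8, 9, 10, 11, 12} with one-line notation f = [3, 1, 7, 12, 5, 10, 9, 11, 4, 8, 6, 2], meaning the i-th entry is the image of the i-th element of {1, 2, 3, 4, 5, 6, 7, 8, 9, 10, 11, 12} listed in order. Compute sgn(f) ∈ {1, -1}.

-1

In disjoint-cycle form the cycle lengths are 7, 4, 1.
A cycle of length ℓ contributes ℓ−1 transpositions, so f is a product of 6 + 3 = 9 transpositions — odd.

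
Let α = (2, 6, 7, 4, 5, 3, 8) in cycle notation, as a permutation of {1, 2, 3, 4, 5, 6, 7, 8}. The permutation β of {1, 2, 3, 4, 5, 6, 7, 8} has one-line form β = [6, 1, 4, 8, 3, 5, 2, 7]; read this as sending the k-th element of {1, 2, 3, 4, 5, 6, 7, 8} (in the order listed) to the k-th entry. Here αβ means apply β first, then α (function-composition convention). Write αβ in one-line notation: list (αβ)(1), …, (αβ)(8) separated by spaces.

(αβ)(x) = α(β(x)). Computing each image: α(β(1)) = α(6) = 7, α(β(2)) = α(1) = 1, α(β(3)) = α(4) = 5, α(β(4)) = α(8) = 2, α(β(5)) = α(3) = 8, α(β(6)) = α(5) = 3, α(β(7)) = α(2) = 6, α(β(8)) = α(7) = 4.
Hence αβ = [7 1 5 2 8 3 6 4].

7 1 5 2 8 3 6 4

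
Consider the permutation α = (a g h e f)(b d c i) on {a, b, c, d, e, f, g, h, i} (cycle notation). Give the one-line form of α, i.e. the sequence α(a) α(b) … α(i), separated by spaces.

g d i c f a h e b

Each element maps to the next entry in its cycle (wrapping to the front): a→g, b→d, c→i, d→c, e→f, f→a, g→h, h→e, i→b.
So the one-line form is g d i c f a h e b.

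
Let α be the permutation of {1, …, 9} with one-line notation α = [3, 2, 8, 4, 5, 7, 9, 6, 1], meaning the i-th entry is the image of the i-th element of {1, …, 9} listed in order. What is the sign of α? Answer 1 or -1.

In disjoint-cycle form the cycle lengths are 6, 1, 1, 1.
A cycle of length ℓ contributes ℓ−1 transpositions, so α is a product of 5 transpositions — odd.

-1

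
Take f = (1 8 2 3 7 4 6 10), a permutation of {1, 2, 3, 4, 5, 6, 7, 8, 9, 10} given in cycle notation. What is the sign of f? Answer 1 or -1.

-1

The cycle lengths are 8, 1, 1.
A cycle is odd iff its length is even; f has 1 even-length cycle, so sgn(f) = (−1)^1 and f is odd.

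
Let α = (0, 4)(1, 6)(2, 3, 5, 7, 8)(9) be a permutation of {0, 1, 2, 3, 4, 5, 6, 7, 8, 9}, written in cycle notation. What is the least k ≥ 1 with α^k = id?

The disjoint cycles have lengths 5, 2, 2, 1.
Since disjoint cycles commute, ord(α) = lcm(5, 2, 2) = 10.

10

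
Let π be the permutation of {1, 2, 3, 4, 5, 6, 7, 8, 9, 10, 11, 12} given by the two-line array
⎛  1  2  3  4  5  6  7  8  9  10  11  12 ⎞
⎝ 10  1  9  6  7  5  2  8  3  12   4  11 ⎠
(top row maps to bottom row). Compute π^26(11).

12

Tracing 11 → 4 → … returns to 11 after 9 steps, so 11 lies in a 9-cycle (1, 10, 12, 11, 4, 6, 5, 7, 2).
Since the cycle has length 9, π^26 acts on it the same as π^8 (26 mod 9 = 8).
Stepping 8 places around the cycle: 11 → 4 → 6 → 5 → 7 → 2 → 1 → 10 → 12.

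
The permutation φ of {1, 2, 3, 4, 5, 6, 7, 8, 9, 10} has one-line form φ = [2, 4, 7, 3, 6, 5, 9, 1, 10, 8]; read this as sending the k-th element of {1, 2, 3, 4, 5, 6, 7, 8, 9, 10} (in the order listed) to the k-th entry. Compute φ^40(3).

Tracing 3 → 7 → … returns to 3 after 8 steps, so 3 lies in an 8-cycle (1 2 4 3 7 9 10 8).
Powers repeat with period 8 on this cycle, and 40 mod 8 = 0, so φ^40(3) = φ^0(3).
So φ^40(3) = 3.

3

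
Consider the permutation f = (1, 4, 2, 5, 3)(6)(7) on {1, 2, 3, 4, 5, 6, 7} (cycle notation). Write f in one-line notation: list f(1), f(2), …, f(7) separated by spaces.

Image by image: 1↦4, 2↦5, 3↦1, 4↦2, 5↦3, 6↦6, 7↦7.
Listing these in domain order gives 4 5 1 2 3 6 7.

4 5 1 2 3 6 7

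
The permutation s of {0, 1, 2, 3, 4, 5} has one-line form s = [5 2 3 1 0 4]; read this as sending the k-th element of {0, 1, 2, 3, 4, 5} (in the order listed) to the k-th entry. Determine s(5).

5 is element number 6 of the domain, and entry number 6 of the one-line form is 4, so s(5) = 4.

4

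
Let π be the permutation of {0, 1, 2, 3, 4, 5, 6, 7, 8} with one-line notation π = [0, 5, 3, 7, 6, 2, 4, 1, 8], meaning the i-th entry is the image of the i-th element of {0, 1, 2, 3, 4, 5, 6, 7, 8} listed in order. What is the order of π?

10

The disjoint-cycle form of π has cycle lengths 5, 2, 1, 1.
The order of π is the least common multiple of its cycle lengths: lcm(5, 2) = 10.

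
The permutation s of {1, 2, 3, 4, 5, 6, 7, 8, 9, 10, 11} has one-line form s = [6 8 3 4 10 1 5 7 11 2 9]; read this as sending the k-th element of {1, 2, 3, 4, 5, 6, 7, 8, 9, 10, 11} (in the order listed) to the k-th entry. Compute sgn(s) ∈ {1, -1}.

1

In disjoint-cycle form the cycle lengths are 5, 2, 2, 1, 1.
A cycle of length ℓ contributes ℓ−1 transpositions, so s is a product of 4 + 1 + 1 = 6 transpositions — even.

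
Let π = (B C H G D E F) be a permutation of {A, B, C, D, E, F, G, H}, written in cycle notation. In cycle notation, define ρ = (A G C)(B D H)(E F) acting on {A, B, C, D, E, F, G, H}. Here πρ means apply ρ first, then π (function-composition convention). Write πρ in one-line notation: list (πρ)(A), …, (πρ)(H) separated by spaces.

Chase each element through ρ then π: A → G → D; B → D → E; C → A → A; D → H → G; E → F → B; F → E → F; G → C → H; H → B → C.
So πρ in one-line form is D E A G B F H C.

D E A G B F H C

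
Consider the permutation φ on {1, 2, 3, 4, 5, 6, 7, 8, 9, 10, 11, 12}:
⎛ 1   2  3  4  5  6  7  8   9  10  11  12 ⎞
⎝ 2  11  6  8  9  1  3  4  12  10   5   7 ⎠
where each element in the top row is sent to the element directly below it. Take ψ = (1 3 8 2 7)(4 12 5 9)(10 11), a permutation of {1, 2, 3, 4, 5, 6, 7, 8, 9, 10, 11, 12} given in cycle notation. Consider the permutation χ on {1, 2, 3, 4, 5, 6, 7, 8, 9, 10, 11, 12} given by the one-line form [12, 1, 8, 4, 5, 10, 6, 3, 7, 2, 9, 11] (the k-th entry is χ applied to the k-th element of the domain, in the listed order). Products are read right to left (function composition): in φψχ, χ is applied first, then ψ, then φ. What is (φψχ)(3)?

11

(φψχ)(3) = φ(ψ(χ(3))). χ(3) = 8, then ψ(8) = 2, then φ(2) = 11, so the result is 11.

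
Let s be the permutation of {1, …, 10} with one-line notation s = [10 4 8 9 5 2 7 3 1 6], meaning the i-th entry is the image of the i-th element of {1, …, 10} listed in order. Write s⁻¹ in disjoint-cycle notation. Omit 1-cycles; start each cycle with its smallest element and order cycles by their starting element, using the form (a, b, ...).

(1, 9, 4, 2, 6, 10)(3, 8)

The cycle decomposition of s is (1, 10, 6, 2, 4, 9)(3, 8).
The inverse reverses every cycle; in canonical form, s⁻¹ = (1, 9, 4, 2, 6, 10)(3, 8).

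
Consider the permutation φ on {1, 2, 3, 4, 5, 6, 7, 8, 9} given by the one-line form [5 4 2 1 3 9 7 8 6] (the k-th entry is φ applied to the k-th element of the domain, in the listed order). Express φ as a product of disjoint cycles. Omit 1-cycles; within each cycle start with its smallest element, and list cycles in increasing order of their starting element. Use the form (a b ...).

(1 5 3 2 4)(6 9)

Start at 1 and follow images: 1 → 5 → 3 → 2 → 4 → 1, giving the cycle (1 5 3 2 4).
Repeating from the next unused element and collecting all non-trivial cycles gives (1 5 3 2 4)(6 9).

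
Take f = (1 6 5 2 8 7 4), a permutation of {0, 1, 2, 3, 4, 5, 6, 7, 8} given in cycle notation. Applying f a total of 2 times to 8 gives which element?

8 lies in the 7-cycle (1 6 5 2 8 7 4).
Stepping 2 places around the cycle: 8 → 7 → 4.

4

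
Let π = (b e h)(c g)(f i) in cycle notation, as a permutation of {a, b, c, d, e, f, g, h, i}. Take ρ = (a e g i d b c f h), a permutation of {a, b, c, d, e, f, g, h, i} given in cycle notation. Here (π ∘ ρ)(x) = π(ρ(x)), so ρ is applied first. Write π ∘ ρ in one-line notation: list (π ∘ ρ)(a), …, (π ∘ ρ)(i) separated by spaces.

h g i e c b f a d

(π ∘ ρ)(x) = π(ρ(x)). Computing each image: π(ρ(a)) = π(e) = h, π(ρ(b)) = π(c) = g, π(ρ(c)) = π(f) = i, π(ρ(d)) = π(b) = e, π(ρ(e)) = π(g) = c, π(ρ(f)) = π(h) = b, π(ρ(g)) = π(i) = f, π(ρ(h)) = π(a) = a, π(ρ(i)) = π(d) = d.
Hence π ∘ ρ = [h g i e c b f a d].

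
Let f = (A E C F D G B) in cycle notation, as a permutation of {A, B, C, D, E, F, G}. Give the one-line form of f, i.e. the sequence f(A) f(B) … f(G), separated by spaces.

E A F G C D B

Each element maps to the next entry in its cycle (wrapping to the front): A→E, B→A, C→F, D→G, E→C, F→D, G→B.
Listing these in domain order gives E A F G C D B.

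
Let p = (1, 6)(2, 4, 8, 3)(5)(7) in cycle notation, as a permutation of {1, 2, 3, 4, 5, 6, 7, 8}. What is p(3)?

2

3 appears in (2, 4, 8, 3); the next entry (wrapping around) is 2.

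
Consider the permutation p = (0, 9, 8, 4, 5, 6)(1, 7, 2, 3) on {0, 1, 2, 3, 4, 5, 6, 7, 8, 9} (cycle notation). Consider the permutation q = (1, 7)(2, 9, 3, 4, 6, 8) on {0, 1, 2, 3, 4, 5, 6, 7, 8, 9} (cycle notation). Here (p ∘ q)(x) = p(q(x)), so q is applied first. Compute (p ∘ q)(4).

(p ∘ q)(4) = p(q(4)). q(4) = 6, then p(6) = 0. So (p ∘ q)(4) = 0.

0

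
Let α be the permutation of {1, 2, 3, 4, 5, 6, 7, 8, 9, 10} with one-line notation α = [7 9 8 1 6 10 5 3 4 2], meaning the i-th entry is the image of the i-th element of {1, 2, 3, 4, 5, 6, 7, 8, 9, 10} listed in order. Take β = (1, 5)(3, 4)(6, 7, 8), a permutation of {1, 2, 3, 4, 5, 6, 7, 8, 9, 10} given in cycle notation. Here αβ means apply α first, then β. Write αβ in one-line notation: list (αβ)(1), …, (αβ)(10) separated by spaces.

For each element, apply α then β: 1 → 7 → 8; 2 → 9 → 9; 3 → 8 → 6; 4 → 1 → 5; 5 → 6 → 7; 6 → 10 → 10; 7 → 5 → 1; 8 → 3 → 4; 9 → 4 → 3; 10 → 2 → 2.
So αβ in one-line form is 8 9 6 5 7 10 1 4 3 2.

8 9 6 5 7 10 1 4 3 2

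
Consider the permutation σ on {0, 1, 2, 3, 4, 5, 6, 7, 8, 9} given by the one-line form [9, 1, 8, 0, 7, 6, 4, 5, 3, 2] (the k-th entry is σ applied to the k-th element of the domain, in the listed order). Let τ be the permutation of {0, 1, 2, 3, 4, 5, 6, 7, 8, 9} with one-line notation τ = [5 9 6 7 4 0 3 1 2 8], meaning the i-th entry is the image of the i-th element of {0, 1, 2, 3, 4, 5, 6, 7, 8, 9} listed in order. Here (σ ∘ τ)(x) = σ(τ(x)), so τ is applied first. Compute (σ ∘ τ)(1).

2

First apply τ: τ(1) = 9, then σ(9) = 2. Thus (σ ∘ τ)(1) = 2.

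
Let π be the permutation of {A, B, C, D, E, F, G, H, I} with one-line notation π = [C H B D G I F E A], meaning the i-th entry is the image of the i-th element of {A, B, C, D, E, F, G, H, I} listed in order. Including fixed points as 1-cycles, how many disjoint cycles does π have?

2

The cycle decomposition is (A, C, B, H, E, G, F, I)(D), which has 2 cycles (counting 1-cycles).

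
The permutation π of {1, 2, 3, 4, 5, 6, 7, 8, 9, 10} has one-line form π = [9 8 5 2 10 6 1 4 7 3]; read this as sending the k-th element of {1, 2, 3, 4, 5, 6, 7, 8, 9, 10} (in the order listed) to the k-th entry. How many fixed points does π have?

The fixed points (elements with π(x) = x) are {6}, so there is 1.

1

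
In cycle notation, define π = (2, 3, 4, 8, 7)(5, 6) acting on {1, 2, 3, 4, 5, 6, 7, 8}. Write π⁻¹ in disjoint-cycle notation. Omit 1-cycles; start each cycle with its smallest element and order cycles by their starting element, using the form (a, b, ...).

The inverse reverses each cycle.
After reversing and putting each cycle's least element first, π⁻¹ = (2, 7, 8, 4, 3)(5, 6).

(2, 7, 8, 4, 3)(5, 6)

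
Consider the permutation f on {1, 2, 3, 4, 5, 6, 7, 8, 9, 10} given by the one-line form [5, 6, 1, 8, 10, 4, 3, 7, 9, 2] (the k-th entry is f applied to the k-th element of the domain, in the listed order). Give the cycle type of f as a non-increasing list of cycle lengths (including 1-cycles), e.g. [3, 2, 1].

The disjoint cycles are (1 5 10 2 6 4 8 7 3)(9), with lengths 9, 1 in non-increasing order.

[9, 1]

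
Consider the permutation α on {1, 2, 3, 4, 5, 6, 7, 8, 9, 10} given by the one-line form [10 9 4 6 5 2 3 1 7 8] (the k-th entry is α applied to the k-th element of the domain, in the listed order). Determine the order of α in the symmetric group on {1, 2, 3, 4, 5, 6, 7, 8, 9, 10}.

The disjoint-cycle form of α has cycle lengths 6, 3, 1.
The order is lcm(6, 3) = 6.

6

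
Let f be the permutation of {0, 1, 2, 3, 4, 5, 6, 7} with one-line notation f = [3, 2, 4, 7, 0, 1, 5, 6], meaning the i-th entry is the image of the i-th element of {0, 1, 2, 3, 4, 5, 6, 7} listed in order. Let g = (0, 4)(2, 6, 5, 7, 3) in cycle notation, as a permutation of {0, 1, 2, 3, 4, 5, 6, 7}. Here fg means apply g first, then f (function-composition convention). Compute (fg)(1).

g(1) = 1, then f(1) = 2; composing gives (fg)(1) = 2.

2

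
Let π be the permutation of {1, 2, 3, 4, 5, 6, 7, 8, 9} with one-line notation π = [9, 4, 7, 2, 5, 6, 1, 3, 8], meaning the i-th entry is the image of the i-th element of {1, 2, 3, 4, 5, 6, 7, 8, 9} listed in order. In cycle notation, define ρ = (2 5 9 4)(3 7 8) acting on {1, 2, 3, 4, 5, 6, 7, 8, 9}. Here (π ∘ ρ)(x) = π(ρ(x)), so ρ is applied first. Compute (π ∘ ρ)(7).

(π ∘ ρ)(7) = π(ρ(7)). ρ(7) = 8, then π(8) = 3. So (π ∘ ρ)(7) = 3.

3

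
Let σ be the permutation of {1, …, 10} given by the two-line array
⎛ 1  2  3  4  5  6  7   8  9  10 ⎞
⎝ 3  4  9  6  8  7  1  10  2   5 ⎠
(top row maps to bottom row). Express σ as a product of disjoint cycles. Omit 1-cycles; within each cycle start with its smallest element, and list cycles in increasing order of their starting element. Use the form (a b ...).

From 1: 1 → 3 → 9 → 2 → 4 → 6 → 7 → 1, closing the cycle (1 3 9 2 4 6 7).
Continuing from each remaining unvisited element yields (1 3 9 2 4 6 7)(5 8 10).

(1 3 9 2 4 6 7)(5 8 10)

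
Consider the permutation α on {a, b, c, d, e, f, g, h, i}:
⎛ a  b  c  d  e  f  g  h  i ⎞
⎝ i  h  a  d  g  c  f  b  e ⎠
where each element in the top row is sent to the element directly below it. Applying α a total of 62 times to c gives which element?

i

Tracing c → a → … returns to c after 6 steps, so c lies in a 6-cycle (a i e g f c).
On a 6-cycle, α^6 is the identity, so α^62 = α^2 there (62 ≡ 2 mod 6).
Advancing 2 steps from c: c → a → i.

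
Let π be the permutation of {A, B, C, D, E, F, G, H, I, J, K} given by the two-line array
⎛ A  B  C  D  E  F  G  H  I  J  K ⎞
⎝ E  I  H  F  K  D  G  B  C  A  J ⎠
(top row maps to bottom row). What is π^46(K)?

A

Tracing K → J → … returns to K after 4 steps, so K lies in a 4-cycle (A, E, K, J).
Since the cycle has length 4, π^46 acts on it the same as π^2 (46 mod 4 = 2).
Advancing 2 steps from K: K → J → A.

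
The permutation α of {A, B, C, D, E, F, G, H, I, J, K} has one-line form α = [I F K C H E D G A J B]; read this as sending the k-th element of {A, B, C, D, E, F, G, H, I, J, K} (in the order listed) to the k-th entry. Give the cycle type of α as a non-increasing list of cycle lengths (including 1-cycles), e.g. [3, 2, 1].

[8, 2, 1]

The disjoint cycles are (A, I)(B, F, E, H, G, D, C, K)(J), with lengths 8, 2, 1 in non-increasing order.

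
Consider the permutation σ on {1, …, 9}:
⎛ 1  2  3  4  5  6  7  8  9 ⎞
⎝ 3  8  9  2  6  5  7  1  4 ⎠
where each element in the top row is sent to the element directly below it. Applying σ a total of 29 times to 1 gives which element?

8

Tracing 1 → 3 → … returns to 1 after 6 steps, so 1 lies in a 6-cycle (1, 3, 9, 4, 2, 8).
Since the cycle has length 6, σ^29 acts on it the same as σ^5 (29 mod 6 = 5).
Stepping 5 places around the cycle: 1 → 3 → 9 → 4 → 2 → 8.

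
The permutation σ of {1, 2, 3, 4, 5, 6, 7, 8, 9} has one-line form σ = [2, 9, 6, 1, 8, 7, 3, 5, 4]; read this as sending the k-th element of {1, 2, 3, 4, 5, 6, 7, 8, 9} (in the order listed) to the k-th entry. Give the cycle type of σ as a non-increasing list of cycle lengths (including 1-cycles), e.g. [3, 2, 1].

[4, 3, 2]

The disjoint cycles are (1, 2, 9, 4)(3, 6, 7)(5, 8), with lengths 4, 3, 2 in non-increasing order.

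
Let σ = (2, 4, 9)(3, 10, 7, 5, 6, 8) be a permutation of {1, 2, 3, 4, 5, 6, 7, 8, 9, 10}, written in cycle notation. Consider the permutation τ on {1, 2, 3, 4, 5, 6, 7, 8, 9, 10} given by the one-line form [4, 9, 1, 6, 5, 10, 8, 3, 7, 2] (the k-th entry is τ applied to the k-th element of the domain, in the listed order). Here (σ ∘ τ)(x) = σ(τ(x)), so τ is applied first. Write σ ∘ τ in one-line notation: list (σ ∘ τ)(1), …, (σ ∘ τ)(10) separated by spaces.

9 2 1 8 6 7 3 10 5 4

(σ ∘ τ)(x) = σ(τ(x)). Computing each image: σ(τ(1)) = σ(4) = 9, σ(τ(2)) = σ(9) = 2, σ(τ(3)) = σ(1) = 1, σ(τ(4)) = σ(6) = 8, σ(τ(5)) = σ(5) = 6, σ(τ(6)) = σ(10) = 7, σ(τ(7)) = σ(8) = 3, σ(τ(8)) = σ(3) = 10, σ(τ(9)) = σ(7) = 5, σ(τ(10)) = σ(2) = 4.
Hence σ ∘ τ = [9 2 1 8 6 7 3 10 5 4].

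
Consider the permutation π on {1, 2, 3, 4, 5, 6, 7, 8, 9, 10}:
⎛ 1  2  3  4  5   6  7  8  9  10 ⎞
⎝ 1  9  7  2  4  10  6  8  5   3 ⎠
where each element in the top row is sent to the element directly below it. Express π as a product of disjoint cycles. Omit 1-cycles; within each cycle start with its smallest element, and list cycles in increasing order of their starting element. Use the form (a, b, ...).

Iterating π from 2 gives 2 → 9 → 5 → 4 → 2; that is the 4-cycle (2, 9, 5, 4).
Repeating from the next unused element and collecting all non-trivial cycles gives (2, 9, 5, 4)(3, 7, 6, 10).

(2, 9, 5, 4)(3, 7, 6, 10)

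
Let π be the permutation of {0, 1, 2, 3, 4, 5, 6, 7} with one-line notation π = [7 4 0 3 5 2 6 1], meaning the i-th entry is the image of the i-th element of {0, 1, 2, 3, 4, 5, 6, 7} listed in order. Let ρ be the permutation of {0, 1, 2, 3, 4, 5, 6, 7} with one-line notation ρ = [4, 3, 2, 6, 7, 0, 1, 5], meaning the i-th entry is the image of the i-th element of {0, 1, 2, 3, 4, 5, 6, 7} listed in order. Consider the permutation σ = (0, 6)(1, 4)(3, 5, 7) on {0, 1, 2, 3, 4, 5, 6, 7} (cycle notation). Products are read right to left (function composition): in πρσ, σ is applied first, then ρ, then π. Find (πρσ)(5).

2

Apply the permutations in order: σ(5) = 7, then ρ(7) = 5, then π(5) = 2. So (πρσ)(5) = 2.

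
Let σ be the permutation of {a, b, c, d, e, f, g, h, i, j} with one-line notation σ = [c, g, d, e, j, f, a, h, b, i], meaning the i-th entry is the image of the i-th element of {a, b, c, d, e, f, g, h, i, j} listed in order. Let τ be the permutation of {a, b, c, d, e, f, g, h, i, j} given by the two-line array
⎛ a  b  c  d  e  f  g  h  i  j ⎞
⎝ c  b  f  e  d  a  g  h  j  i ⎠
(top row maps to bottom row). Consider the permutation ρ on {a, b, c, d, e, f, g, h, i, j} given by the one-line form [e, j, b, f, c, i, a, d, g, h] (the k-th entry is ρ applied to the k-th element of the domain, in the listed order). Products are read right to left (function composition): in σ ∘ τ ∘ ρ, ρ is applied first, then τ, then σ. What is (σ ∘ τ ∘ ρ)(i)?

a

Chase i: ρ(i) = g; τ(g) = g; σ(g) = a. Hence (σ ∘ τ ∘ ρ)(i) = a.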